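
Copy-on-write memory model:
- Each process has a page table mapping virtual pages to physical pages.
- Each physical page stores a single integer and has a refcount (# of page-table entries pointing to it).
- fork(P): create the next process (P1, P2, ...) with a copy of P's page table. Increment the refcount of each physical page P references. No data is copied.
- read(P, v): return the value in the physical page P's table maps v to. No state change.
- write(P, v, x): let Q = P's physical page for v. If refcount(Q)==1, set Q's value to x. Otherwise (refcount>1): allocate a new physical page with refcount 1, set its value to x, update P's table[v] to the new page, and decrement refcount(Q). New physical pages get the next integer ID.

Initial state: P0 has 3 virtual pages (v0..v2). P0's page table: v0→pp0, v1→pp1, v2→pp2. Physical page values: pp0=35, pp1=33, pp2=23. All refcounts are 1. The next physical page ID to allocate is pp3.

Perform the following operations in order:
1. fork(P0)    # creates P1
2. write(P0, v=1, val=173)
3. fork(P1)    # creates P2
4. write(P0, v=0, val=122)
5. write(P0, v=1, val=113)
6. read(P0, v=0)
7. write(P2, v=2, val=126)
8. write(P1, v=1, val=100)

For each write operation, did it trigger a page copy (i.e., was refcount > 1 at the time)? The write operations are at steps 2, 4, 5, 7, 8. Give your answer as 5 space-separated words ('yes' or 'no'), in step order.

Op 1: fork(P0) -> P1. 3 ppages; refcounts: pp0:2 pp1:2 pp2:2
Op 2: write(P0, v1, 173). refcount(pp1)=2>1 -> COPY to pp3. 4 ppages; refcounts: pp0:2 pp1:1 pp2:2 pp3:1
Op 3: fork(P1) -> P2. 4 ppages; refcounts: pp0:3 pp1:2 pp2:3 pp3:1
Op 4: write(P0, v0, 122). refcount(pp0)=3>1 -> COPY to pp4. 5 ppages; refcounts: pp0:2 pp1:2 pp2:3 pp3:1 pp4:1
Op 5: write(P0, v1, 113). refcount(pp3)=1 -> write in place. 5 ppages; refcounts: pp0:2 pp1:2 pp2:3 pp3:1 pp4:1
Op 6: read(P0, v0) -> 122. No state change.
Op 7: write(P2, v2, 126). refcount(pp2)=3>1 -> COPY to pp5. 6 ppages; refcounts: pp0:2 pp1:2 pp2:2 pp3:1 pp4:1 pp5:1
Op 8: write(P1, v1, 100). refcount(pp1)=2>1 -> COPY to pp6. 7 ppages; refcounts: pp0:2 pp1:1 pp2:2 pp3:1 pp4:1 pp5:1 pp6:1

yes yes no yes yes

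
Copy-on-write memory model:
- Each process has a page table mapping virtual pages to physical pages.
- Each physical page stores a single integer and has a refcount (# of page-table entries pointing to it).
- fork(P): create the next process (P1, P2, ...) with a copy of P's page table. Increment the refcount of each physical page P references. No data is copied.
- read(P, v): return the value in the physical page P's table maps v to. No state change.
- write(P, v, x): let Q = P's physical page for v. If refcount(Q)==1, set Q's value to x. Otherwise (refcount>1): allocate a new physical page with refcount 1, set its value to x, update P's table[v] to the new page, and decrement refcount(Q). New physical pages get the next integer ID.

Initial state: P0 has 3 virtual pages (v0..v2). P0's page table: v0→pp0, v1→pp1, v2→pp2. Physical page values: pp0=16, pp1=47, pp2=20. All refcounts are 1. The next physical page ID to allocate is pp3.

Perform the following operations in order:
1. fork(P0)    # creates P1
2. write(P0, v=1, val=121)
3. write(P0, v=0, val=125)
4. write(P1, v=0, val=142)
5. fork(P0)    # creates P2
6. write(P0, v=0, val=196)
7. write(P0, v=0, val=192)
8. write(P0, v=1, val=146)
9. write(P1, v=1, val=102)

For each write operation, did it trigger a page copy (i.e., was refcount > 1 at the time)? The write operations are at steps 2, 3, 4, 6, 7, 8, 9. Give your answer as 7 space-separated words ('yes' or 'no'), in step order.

Op 1: fork(P0) -> P1. 3 ppages; refcounts: pp0:2 pp1:2 pp2:2
Op 2: write(P0, v1, 121). refcount(pp1)=2>1 -> COPY to pp3. 4 ppages; refcounts: pp0:2 pp1:1 pp2:2 pp3:1
Op 3: write(P0, v0, 125). refcount(pp0)=2>1 -> COPY to pp4. 5 ppages; refcounts: pp0:1 pp1:1 pp2:2 pp3:1 pp4:1
Op 4: write(P1, v0, 142). refcount(pp0)=1 -> write in place. 5 ppages; refcounts: pp0:1 pp1:1 pp2:2 pp3:1 pp4:1
Op 5: fork(P0) -> P2. 5 ppages; refcounts: pp0:1 pp1:1 pp2:3 pp3:2 pp4:2
Op 6: write(P0, v0, 196). refcount(pp4)=2>1 -> COPY to pp5. 6 ppages; refcounts: pp0:1 pp1:1 pp2:3 pp3:2 pp4:1 pp5:1
Op 7: write(P0, v0, 192). refcount(pp5)=1 -> write in place. 6 ppages; refcounts: pp0:1 pp1:1 pp2:3 pp3:2 pp4:1 pp5:1
Op 8: write(P0, v1, 146). refcount(pp3)=2>1 -> COPY to pp6. 7 ppages; refcounts: pp0:1 pp1:1 pp2:3 pp3:1 pp4:1 pp5:1 pp6:1
Op 9: write(P1, v1, 102). refcount(pp1)=1 -> write in place. 7 ppages; refcounts: pp0:1 pp1:1 pp2:3 pp3:1 pp4:1 pp5:1 pp6:1

yes yes no yes no yes no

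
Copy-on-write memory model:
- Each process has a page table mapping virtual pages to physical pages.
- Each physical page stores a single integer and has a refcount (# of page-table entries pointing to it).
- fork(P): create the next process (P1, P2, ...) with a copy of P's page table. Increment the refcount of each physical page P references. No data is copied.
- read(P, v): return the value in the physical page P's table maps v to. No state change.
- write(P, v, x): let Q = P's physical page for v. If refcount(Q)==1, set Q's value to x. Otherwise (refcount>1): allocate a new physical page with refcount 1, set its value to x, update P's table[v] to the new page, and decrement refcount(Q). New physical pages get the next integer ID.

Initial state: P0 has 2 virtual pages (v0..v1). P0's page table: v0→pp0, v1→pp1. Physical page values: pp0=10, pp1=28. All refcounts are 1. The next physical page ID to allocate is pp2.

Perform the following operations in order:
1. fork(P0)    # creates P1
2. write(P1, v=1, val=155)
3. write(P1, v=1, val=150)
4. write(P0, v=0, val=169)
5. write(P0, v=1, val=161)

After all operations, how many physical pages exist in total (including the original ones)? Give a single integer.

Answer: 4

Derivation:
Op 1: fork(P0) -> P1. 2 ppages; refcounts: pp0:2 pp1:2
Op 2: write(P1, v1, 155). refcount(pp1)=2>1 -> COPY to pp2. 3 ppages; refcounts: pp0:2 pp1:1 pp2:1
Op 3: write(P1, v1, 150). refcount(pp2)=1 -> write in place. 3 ppages; refcounts: pp0:2 pp1:1 pp2:1
Op 4: write(P0, v0, 169). refcount(pp0)=2>1 -> COPY to pp3. 4 ppages; refcounts: pp0:1 pp1:1 pp2:1 pp3:1
Op 5: write(P0, v1, 161). refcount(pp1)=1 -> write in place. 4 ppages; refcounts: pp0:1 pp1:1 pp2:1 pp3:1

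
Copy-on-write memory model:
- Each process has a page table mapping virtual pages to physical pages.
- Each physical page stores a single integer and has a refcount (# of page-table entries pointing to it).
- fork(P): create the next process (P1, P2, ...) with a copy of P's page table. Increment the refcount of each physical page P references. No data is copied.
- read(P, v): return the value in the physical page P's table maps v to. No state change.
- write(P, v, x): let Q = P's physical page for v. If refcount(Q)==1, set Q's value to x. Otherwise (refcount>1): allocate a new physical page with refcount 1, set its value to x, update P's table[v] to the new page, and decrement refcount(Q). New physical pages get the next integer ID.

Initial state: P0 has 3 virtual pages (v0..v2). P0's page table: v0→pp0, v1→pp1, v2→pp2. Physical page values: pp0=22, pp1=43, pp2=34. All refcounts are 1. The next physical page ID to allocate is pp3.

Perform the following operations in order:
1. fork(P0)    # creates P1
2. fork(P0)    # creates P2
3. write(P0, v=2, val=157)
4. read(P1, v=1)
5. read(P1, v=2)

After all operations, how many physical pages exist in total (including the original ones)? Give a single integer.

Op 1: fork(P0) -> P1. 3 ppages; refcounts: pp0:2 pp1:2 pp2:2
Op 2: fork(P0) -> P2. 3 ppages; refcounts: pp0:3 pp1:3 pp2:3
Op 3: write(P0, v2, 157). refcount(pp2)=3>1 -> COPY to pp3. 4 ppages; refcounts: pp0:3 pp1:3 pp2:2 pp3:1
Op 4: read(P1, v1) -> 43. No state change.
Op 5: read(P1, v2) -> 34. No state change.

Answer: 4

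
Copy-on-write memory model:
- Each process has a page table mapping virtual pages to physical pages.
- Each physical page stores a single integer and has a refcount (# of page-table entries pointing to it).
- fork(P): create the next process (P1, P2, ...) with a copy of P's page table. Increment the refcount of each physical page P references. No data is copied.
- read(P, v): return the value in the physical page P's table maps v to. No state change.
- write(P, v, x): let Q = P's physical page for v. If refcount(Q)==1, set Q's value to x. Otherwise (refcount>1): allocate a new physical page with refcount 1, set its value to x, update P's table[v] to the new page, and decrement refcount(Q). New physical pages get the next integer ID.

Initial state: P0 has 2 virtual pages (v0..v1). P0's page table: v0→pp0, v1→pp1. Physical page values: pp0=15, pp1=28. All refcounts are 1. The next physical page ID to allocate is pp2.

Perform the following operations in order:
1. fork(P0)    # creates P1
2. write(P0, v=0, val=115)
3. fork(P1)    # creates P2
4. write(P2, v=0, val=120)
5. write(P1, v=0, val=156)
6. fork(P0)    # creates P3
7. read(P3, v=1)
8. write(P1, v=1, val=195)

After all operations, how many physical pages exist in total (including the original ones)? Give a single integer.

Answer: 5

Derivation:
Op 1: fork(P0) -> P1. 2 ppages; refcounts: pp0:2 pp1:2
Op 2: write(P0, v0, 115). refcount(pp0)=2>1 -> COPY to pp2. 3 ppages; refcounts: pp0:1 pp1:2 pp2:1
Op 3: fork(P1) -> P2. 3 ppages; refcounts: pp0:2 pp1:3 pp2:1
Op 4: write(P2, v0, 120). refcount(pp0)=2>1 -> COPY to pp3. 4 ppages; refcounts: pp0:1 pp1:3 pp2:1 pp3:1
Op 5: write(P1, v0, 156). refcount(pp0)=1 -> write in place. 4 ppages; refcounts: pp0:1 pp1:3 pp2:1 pp3:1
Op 6: fork(P0) -> P3. 4 ppages; refcounts: pp0:1 pp1:4 pp2:2 pp3:1
Op 7: read(P3, v1) -> 28. No state change.
Op 8: write(P1, v1, 195). refcount(pp1)=4>1 -> COPY to pp4. 5 ppages; refcounts: pp0:1 pp1:3 pp2:2 pp3:1 pp4:1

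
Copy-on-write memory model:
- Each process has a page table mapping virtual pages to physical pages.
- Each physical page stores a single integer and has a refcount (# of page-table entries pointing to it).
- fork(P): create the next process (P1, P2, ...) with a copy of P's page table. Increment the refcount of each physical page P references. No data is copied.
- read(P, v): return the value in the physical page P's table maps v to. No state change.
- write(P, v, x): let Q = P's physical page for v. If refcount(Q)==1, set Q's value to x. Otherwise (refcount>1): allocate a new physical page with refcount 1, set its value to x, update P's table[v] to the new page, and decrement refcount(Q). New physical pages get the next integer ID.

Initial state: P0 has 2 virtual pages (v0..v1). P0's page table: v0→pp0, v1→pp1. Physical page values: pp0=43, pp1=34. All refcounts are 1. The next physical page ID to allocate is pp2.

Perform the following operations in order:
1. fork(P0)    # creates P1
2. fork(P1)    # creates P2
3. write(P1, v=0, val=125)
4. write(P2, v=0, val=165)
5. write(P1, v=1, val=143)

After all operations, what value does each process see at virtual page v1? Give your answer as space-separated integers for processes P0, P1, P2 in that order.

Answer: 34 143 34

Derivation:
Op 1: fork(P0) -> P1. 2 ppages; refcounts: pp0:2 pp1:2
Op 2: fork(P1) -> P2. 2 ppages; refcounts: pp0:3 pp1:3
Op 3: write(P1, v0, 125). refcount(pp0)=3>1 -> COPY to pp2. 3 ppages; refcounts: pp0:2 pp1:3 pp2:1
Op 4: write(P2, v0, 165). refcount(pp0)=2>1 -> COPY to pp3. 4 ppages; refcounts: pp0:1 pp1:3 pp2:1 pp3:1
Op 5: write(P1, v1, 143). refcount(pp1)=3>1 -> COPY to pp4. 5 ppages; refcounts: pp0:1 pp1:2 pp2:1 pp3:1 pp4:1
P0: v1 -> pp1 = 34
P1: v1 -> pp4 = 143
P2: v1 -> pp1 = 34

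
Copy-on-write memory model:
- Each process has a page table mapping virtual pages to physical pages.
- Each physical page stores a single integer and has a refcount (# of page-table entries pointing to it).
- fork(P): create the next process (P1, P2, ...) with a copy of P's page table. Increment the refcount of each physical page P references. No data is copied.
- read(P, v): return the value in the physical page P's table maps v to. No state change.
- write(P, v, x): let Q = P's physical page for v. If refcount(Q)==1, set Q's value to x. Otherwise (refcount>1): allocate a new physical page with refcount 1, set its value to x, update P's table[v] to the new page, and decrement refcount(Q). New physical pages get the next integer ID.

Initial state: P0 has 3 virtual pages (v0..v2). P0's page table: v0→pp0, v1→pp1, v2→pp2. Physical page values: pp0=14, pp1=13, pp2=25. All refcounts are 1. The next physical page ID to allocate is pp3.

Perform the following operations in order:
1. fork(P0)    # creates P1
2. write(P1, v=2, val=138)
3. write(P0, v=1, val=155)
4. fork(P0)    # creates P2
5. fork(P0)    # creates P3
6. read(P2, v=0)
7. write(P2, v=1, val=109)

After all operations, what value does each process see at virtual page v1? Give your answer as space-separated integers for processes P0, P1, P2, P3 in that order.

Answer: 155 13 109 155

Derivation:
Op 1: fork(P0) -> P1. 3 ppages; refcounts: pp0:2 pp1:2 pp2:2
Op 2: write(P1, v2, 138). refcount(pp2)=2>1 -> COPY to pp3. 4 ppages; refcounts: pp0:2 pp1:2 pp2:1 pp3:1
Op 3: write(P0, v1, 155). refcount(pp1)=2>1 -> COPY to pp4. 5 ppages; refcounts: pp0:2 pp1:1 pp2:1 pp3:1 pp4:1
Op 4: fork(P0) -> P2. 5 ppages; refcounts: pp0:3 pp1:1 pp2:2 pp3:1 pp4:2
Op 5: fork(P0) -> P3. 5 ppages; refcounts: pp0:4 pp1:1 pp2:3 pp3:1 pp4:3
Op 6: read(P2, v0) -> 14. No state change.
Op 7: write(P2, v1, 109). refcount(pp4)=3>1 -> COPY to pp5. 6 ppages; refcounts: pp0:4 pp1:1 pp2:3 pp3:1 pp4:2 pp5:1
P0: v1 -> pp4 = 155
P1: v1 -> pp1 = 13
P2: v1 -> pp5 = 109
P3: v1 -> pp4 = 155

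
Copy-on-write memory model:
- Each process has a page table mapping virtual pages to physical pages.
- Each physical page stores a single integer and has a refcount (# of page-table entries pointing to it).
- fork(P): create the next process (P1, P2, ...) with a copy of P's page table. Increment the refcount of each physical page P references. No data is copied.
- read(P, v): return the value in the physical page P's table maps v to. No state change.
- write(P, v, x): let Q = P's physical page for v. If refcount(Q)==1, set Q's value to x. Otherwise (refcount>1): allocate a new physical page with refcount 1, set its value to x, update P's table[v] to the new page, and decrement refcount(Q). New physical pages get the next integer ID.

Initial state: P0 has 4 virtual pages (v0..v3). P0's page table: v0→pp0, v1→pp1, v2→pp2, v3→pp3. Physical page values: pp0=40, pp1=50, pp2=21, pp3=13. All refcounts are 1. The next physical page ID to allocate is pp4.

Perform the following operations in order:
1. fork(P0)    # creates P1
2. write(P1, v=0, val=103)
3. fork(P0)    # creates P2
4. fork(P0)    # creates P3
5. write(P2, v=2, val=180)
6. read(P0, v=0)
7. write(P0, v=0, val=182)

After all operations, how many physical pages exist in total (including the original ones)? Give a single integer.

Answer: 7

Derivation:
Op 1: fork(P0) -> P1. 4 ppages; refcounts: pp0:2 pp1:2 pp2:2 pp3:2
Op 2: write(P1, v0, 103). refcount(pp0)=2>1 -> COPY to pp4. 5 ppages; refcounts: pp0:1 pp1:2 pp2:2 pp3:2 pp4:1
Op 3: fork(P0) -> P2. 5 ppages; refcounts: pp0:2 pp1:3 pp2:3 pp3:3 pp4:1
Op 4: fork(P0) -> P3. 5 ppages; refcounts: pp0:3 pp1:4 pp2:4 pp3:4 pp4:1
Op 5: write(P2, v2, 180). refcount(pp2)=4>1 -> COPY to pp5. 6 ppages; refcounts: pp0:3 pp1:4 pp2:3 pp3:4 pp4:1 pp5:1
Op 6: read(P0, v0) -> 40. No state change.
Op 7: write(P0, v0, 182). refcount(pp0)=3>1 -> COPY to pp6. 7 ppages; refcounts: pp0:2 pp1:4 pp2:3 pp3:4 pp4:1 pp5:1 pp6:1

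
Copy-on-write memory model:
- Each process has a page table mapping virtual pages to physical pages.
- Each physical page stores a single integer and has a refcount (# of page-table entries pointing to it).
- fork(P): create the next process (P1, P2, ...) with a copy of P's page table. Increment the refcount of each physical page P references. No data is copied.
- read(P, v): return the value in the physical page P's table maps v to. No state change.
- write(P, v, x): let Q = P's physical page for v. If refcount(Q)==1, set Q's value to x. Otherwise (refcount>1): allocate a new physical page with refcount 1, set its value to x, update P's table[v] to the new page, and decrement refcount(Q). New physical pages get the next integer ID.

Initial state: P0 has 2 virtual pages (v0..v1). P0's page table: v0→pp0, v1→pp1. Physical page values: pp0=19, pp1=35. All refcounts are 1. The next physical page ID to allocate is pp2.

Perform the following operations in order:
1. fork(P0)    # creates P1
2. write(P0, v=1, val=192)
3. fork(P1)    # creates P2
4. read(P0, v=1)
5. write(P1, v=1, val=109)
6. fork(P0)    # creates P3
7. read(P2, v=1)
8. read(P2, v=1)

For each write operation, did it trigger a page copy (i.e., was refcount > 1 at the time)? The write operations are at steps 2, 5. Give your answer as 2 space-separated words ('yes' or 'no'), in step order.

Op 1: fork(P0) -> P1. 2 ppages; refcounts: pp0:2 pp1:2
Op 2: write(P0, v1, 192). refcount(pp1)=2>1 -> COPY to pp2. 3 ppages; refcounts: pp0:2 pp1:1 pp2:1
Op 3: fork(P1) -> P2. 3 ppages; refcounts: pp0:3 pp1:2 pp2:1
Op 4: read(P0, v1) -> 192. No state change.
Op 5: write(P1, v1, 109). refcount(pp1)=2>1 -> COPY to pp3. 4 ppages; refcounts: pp0:3 pp1:1 pp2:1 pp3:1
Op 6: fork(P0) -> P3. 4 ppages; refcounts: pp0:4 pp1:1 pp2:2 pp3:1
Op 7: read(P2, v1) -> 35. No state change.
Op 8: read(P2, v1) -> 35. No state change.

yes yes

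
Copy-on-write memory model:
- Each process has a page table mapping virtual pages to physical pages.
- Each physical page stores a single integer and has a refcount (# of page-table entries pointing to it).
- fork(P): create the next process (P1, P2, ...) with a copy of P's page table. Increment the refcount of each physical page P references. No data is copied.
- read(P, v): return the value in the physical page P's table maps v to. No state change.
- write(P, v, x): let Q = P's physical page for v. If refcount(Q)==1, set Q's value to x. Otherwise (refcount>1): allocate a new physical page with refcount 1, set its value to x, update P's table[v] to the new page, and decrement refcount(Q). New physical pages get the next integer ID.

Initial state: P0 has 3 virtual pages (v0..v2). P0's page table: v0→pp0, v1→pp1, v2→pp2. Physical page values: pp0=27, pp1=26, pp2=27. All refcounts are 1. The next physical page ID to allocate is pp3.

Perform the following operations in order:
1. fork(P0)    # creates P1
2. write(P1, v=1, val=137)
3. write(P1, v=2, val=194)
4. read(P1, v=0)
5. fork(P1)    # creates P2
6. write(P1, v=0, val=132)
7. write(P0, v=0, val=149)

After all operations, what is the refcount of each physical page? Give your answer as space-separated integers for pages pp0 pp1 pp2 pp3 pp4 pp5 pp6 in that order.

Answer: 1 1 1 2 2 1 1

Derivation:
Op 1: fork(P0) -> P1. 3 ppages; refcounts: pp0:2 pp1:2 pp2:2
Op 2: write(P1, v1, 137). refcount(pp1)=2>1 -> COPY to pp3. 4 ppages; refcounts: pp0:2 pp1:1 pp2:2 pp3:1
Op 3: write(P1, v2, 194). refcount(pp2)=2>1 -> COPY to pp4. 5 ppages; refcounts: pp0:2 pp1:1 pp2:1 pp3:1 pp4:1
Op 4: read(P1, v0) -> 27. No state change.
Op 5: fork(P1) -> P2. 5 ppages; refcounts: pp0:3 pp1:1 pp2:1 pp3:2 pp4:2
Op 6: write(P1, v0, 132). refcount(pp0)=3>1 -> COPY to pp5. 6 ppages; refcounts: pp0:2 pp1:1 pp2:1 pp3:2 pp4:2 pp5:1
Op 7: write(P0, v0, 149). refcount(pp0)=2>1 -> COPY to pp6. 7 ppages; refcounts: pp0:1 pp1:1 pp2:1 pp3:2 pp4:2 pp5:1 pp6:1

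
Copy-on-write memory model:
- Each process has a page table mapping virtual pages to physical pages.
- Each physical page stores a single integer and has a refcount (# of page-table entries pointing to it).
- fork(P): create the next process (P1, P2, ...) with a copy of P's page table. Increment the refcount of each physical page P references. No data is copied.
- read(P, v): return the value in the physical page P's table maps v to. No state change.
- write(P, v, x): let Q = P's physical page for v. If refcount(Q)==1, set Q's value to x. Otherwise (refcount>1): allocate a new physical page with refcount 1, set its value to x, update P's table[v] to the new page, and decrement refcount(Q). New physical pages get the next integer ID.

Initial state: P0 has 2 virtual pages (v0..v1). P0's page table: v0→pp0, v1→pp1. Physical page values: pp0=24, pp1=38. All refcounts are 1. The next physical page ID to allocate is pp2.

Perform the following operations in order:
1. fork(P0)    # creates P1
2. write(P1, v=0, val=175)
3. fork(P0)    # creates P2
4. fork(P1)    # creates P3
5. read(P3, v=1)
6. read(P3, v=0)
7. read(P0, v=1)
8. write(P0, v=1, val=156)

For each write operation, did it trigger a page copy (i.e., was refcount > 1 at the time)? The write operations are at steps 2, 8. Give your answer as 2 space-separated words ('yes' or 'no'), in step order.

Op 1: fork(P0) -> P1. 2 ppages; refcounts: pp0:2 pp1:2
Op 2: write(P1, v0, 175). refcount(pp0)=2>1 -> COPY to pp2. 3 ppages; refcounts: pp0:1 pp1:2 pp2:1
Op 3: fork(P0) -> P2. 3 ppages; refcounts: pp0:2 pp1:3 pp2:1
Op 4: fork(P1) -> P3. 3 ppages; refcounts: pp0:2 pp1:4 pp2:2
Op 5: read(P3, v1) -> 38. No state change.
Op 6: read(P3, v0) -> 175. No state change.
Op 7: read(P0, v1) -> 38. No state change.
Op 8: write(P0, v1, 156). refcount(pp1)=4>1 -> COPY to pp3. 4 ppages; refcounts: pp0:2 pp1:3 pp2:2 pp3:1

yes yes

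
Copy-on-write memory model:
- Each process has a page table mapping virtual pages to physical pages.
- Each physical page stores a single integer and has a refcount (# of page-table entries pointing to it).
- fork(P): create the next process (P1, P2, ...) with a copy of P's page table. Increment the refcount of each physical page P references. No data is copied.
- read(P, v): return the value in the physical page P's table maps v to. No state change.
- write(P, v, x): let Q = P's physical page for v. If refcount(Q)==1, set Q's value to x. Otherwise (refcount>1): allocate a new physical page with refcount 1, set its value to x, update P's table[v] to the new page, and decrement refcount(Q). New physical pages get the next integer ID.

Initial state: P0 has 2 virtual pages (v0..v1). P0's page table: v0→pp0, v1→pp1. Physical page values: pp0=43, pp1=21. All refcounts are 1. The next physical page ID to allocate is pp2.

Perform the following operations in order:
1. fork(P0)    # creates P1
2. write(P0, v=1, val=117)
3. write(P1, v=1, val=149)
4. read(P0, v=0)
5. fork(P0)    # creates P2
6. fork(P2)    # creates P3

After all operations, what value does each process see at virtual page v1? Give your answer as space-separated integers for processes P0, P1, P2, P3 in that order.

Op 1: fork(P0) -> P1. 2 ppages; refcounts: pp0:2 pp1:2
Op 2: write(P0, v1, 117). refcount(pp1)=2>1 -> COPY to pp2. 3 ppages; refcounts: pp0:2 pp1:1 pp2:1
Op 3: write(P1, v1, 149). refcount(pp1)=1 -> write in place. 3 ppages; refcounts: pp0:2 pp1:1 pp2:1
Op 4: read(P0, v0) -> 43. No state change.
Op 5: fork(P0) -> P2. 3 ppages; refcounts: pp0:3 pp1:1 pp2:2
Op 6: fork(P2) -> P3. 3 ppages; refcounts: pp0:4 pp1:1 pp2:3
P0: v1 -> pp2 = 117
P1: v1 -> pp1 = 149
P2: v1 -> pp2 = 117
P3: v1 -> pp2 = 117

Answer: 117 149 117 117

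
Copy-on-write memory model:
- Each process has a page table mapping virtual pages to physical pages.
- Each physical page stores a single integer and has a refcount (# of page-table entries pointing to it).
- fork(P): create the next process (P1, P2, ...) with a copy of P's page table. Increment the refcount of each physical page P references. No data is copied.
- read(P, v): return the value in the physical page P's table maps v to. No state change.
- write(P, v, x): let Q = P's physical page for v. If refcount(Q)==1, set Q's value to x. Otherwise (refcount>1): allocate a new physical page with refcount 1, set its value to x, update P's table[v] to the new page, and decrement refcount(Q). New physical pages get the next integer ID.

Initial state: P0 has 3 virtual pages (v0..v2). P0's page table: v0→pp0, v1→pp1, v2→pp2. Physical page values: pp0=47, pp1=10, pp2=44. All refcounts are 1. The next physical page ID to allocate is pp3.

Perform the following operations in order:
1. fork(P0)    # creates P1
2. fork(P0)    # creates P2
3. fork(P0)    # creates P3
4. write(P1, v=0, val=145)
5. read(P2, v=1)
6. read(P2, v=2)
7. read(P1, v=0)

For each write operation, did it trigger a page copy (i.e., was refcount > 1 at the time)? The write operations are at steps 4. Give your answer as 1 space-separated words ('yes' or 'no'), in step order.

Op 1: fork(P0) -> P1. 3 ppages; refcounts: pp0:2 pp1:2 pp2:2
Op 2: fork(P0) -> P2. 3 ppages; refcounts: pp0:3 pp1:3 pp2:3
Op 3: fork(P0) -> P3. 3 ppages; refcounts: pp0:4 pp1:4 pp2:4
Op 4: write(P1, v0, 145). refcount(pp0)=4>1 -> COPY to pp3. 4 ppages; refcounts: pp0:3 pp1:4 pp2:4 pp3:1
Op 5: read(P2, v1) -> 10. No state change.
Op 6: read(P2, v2) -> 44. No state change.
Op 7: read(P1, v0) -> 145. No state change.

yes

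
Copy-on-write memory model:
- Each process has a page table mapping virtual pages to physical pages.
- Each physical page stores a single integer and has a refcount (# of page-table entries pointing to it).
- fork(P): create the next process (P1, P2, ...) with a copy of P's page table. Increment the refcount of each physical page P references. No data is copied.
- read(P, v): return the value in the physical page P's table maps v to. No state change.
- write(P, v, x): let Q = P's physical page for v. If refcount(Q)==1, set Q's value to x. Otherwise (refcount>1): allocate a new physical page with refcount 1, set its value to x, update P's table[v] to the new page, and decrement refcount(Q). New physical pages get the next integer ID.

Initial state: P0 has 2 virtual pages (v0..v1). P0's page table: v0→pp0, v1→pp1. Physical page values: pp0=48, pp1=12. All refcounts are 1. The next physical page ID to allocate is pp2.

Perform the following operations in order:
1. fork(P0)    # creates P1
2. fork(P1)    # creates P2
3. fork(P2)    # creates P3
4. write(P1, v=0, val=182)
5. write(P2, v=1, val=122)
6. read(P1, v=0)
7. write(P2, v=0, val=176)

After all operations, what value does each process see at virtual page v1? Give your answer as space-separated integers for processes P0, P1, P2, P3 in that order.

Op 1: fork(P0) -> P1. 2 ppages; refcounts: pp0:2 pp1:2
Op 2: fork(P1) -> P2. 2 ppages; refcounts: pp0:3 pp1:3
Op 3: fork(P2) -> P3. 2 ppages; refcounts: pp0:4 pp1:4
Op 4: write(P1, v0, 182). refcount(pp0)=4>1 -> COPY to pp2. 3 ppages; refcounts: pp0:3 pp1:4 pp2:1
Op 5: write(P2, v1, 122). refcount(pp1)=4>1 -> COPY to pp3. 4 ppages; refcounts: pp0:3 pp1:3 pp2:1 pp3:1
Op 6: read(P1, v0) -> 182. No state change.
Op 7: write(P2, v0, 176). refcount(pp0)=3>1 -> COPY to pp4. 5 ppages; refcounts: pp0:2 pp1:3 pp2:1 pp3:1 pp4:1
P0: v1 -> pp1 = 12
P1: v1 -> pp1 = 12
P2: v1 -> pp3 = 122
P3: v1 -> pp1 = 12

Answer: 12 12 122 12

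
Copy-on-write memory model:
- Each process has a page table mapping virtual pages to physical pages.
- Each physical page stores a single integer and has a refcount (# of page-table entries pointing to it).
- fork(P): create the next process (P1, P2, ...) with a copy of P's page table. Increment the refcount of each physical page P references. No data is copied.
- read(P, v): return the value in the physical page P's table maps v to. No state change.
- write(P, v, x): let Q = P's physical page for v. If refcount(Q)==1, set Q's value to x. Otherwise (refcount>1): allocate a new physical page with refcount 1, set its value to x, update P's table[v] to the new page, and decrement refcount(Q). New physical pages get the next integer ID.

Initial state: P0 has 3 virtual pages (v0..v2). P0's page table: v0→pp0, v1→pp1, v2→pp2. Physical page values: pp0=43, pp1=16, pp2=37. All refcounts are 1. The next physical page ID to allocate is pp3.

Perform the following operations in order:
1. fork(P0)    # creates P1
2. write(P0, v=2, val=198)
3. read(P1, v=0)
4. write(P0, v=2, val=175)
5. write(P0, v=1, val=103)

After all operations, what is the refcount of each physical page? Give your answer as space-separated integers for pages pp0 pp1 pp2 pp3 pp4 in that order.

Op 1: fork(P0) -> P1. 3 ppages; refcounts: pp0:2 pp1:2 pp2:2
Op 2: write(P0, v2, 198). refcount(pp2)=2>1 -> COPY to pp3. 4 ppages; refcounts: pp0:2 pp1:2 pp2:1 pp3:1
Op 3: read(P1, v0) -> 43. No state change.
Op 4: write(P0, v2, 175). refcount(pp3)=1 -> write in place. 4 ppages; refcounts: pp0:2 pp1:2 pp2:1 pp3:1
Op 5: write(P0, v1, 103). refcount(pp1)=2>1 -> COPY to pp4. 5 ppages; refcounts: pp0:2 pp1:1 pp2:1 pp3:1 pp4:1

Answer: 2 1 1 1 1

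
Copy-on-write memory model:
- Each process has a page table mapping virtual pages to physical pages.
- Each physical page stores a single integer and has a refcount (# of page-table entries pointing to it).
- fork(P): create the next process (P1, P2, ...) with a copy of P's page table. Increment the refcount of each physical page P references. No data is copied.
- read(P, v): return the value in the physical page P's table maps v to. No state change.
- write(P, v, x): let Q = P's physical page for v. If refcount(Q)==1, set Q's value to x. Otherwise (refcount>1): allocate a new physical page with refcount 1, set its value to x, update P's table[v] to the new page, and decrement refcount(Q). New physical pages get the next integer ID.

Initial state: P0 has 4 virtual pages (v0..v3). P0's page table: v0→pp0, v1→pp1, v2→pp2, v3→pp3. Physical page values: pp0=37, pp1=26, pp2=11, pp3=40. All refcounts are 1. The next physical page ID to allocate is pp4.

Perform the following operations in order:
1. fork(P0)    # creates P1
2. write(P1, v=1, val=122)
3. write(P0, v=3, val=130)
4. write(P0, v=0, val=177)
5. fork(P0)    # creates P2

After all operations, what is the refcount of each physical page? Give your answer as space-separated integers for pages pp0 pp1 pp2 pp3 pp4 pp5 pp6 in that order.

Answer: 1 2 3 1 1 2 2

Derivation:
Op 1: fork(P0) -> P1. 4 ppages; refcounts: pp0:2 pp1:2 pp2:2 pp3:2
Op 2: write(P1, v1, 122). refcount(pp1)=2>1 -> COPY to pp4. 5 ppages; refcounts: pp0:2 pp1:1 pp2:2 pp3:2 pp4:1
Op 3: write(P0, v3, 130). refcount(pp3)=2>1 -> COPY to pp5. 6 ppages; refcounts: pp0:2 pp1:1 pp2:2 pp3:1 pp4:1 pp5:1
Op 4: write(P0, v0, 177). refcount(pp0)=2>1 -> COPY to pp6. 7 ppages; refcounts: pp0:1 pp1:1 pp2:2 pp3:1 pp4:1 pp5:1 pp6:1
Op 5: fork(P0) -> P2. 7 ppages; refcounts: pp0:1 pp1:2 pp2:3 pp3:1 pp4:1 pp5:2 pp6:2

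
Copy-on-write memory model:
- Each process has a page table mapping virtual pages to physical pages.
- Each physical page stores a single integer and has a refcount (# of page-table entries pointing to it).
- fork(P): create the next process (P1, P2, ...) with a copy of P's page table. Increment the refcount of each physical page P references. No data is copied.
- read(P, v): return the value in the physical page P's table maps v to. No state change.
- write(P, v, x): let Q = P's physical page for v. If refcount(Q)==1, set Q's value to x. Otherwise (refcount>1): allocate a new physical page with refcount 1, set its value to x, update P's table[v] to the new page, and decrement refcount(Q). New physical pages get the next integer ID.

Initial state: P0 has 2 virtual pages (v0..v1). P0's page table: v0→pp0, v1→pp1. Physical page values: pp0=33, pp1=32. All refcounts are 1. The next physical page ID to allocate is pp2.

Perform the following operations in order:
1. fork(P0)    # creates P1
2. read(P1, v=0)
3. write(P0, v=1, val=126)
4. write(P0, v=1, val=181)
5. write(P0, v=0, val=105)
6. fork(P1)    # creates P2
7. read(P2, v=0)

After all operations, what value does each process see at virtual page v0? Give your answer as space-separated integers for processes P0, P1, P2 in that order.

Answer: 105 33 33

Derivation:
Op 1: fork(P0) -> P1. 2 ppages; refcounts: pp0:2 pp1:2
Op 2: read(P1, v0) -> 33. No state change.
Op 3: write(P0, v1, 126). refcount(pp1)=2>1 -> COPY to pp2. 3 ppages; refcounts: pp0:2 pp1:1 pp2:1
Op 4: write(P0, v1, 181). refcount(pp2)=1 -> write in place. 3 ppages; refcounts: pp0:2 pp1:1 pp2:1
Op 5: write(P0, v0, 105). refcount(pp0)=2>1 -> COPY to pp3. 4 ppages; refcounts: pp0:1 pp1:1 pp2:1 pp3:1
Op 6: fork(P1) -> P2. 4 ppages; refcounts: pp0:2 pp1:2 pp2:1 pp3:1
Op 7: read(P2, v0) -> 33. No state change.
P0: v0 -> pp3 = 105
P1: v0 -> pp0 = 33
P2: v0 -> pp0 = 33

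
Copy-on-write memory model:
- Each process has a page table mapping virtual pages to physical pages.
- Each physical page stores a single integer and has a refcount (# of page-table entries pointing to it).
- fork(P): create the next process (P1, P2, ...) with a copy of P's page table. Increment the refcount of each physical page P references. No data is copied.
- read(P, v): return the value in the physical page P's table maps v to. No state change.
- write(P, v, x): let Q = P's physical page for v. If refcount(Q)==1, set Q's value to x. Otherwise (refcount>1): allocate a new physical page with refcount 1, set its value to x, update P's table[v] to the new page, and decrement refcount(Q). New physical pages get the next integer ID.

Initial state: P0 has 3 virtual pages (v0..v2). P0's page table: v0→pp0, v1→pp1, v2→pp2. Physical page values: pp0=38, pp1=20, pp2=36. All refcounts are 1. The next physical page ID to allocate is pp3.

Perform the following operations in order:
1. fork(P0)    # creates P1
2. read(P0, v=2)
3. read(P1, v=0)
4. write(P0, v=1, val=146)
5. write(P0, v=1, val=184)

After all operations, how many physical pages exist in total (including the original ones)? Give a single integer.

Answer: 4

Derivation:
Op 1: fork(P0) -> P1. 3 ppages; refcounts: pp0:2 pp1:2 pp2:2
Op 2: read(P0, v2) -> 36. No state change.
Op 3: read(P1, v0) -> 38. No state change.
Op 4: write(P0, v1, 146). refcount(pp1)=2>1 -> COPY to pp3. 4 ppages; refcounts: pp0:2 pp1:1 pp2:2 pp3:1
Op 5: write(P0, v1, 184). refcount(pp3)=1 -> write in place. 4 ppages; refcounts: pp0:2 pp1:1 pp2:2 pp3:1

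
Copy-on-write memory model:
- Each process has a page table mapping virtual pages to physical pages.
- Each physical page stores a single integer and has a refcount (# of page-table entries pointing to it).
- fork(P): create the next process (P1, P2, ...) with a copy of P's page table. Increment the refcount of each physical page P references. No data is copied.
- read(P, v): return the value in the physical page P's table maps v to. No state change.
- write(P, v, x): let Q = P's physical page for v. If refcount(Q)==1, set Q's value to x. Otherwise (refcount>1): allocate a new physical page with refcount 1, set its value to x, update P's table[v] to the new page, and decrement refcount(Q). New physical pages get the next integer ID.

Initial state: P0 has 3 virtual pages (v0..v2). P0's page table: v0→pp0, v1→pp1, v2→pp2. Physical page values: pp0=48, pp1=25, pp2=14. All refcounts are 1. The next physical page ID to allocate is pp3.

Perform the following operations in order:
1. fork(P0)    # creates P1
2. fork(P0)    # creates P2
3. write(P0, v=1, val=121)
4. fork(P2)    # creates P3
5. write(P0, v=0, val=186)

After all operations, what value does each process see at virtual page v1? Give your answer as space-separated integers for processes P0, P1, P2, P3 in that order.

Answer: 121 25 25 25

Derivation:
Op 1: fork(P0) -> P1. 3 ppages; refcounts: pp0:2 pp1:2 pp2:2
Op 2: fork(P0) -> P2. 3 ppages; refcounts: pp0:3 pp1:3 pp2:3
Op 3: write(P0, v1, 121). refcount(pp1)=3>1 -> COPY to pp3. 4 ppages; refcounts: pp0:3 pp1:2 pp2:3 pp3:1
Op 4: fork(P2) -> P3. 4 ppages; refcounts: pp0:4 pp1:3 pp2:4 pp3:1
Op 5: write(P0, v0, 186). refcount(pp0)=4>1 -> COPY to pp4. 5 ppages; refcounts: pp0:3 pp1:3 pp2:4 pp3:1 pp4:1
P0: v1 -> pp3 = 121
P1: v1 -> pp1 = 25
P2: v1 -> pp1 = 25
P3: v1 -> pp1 = 25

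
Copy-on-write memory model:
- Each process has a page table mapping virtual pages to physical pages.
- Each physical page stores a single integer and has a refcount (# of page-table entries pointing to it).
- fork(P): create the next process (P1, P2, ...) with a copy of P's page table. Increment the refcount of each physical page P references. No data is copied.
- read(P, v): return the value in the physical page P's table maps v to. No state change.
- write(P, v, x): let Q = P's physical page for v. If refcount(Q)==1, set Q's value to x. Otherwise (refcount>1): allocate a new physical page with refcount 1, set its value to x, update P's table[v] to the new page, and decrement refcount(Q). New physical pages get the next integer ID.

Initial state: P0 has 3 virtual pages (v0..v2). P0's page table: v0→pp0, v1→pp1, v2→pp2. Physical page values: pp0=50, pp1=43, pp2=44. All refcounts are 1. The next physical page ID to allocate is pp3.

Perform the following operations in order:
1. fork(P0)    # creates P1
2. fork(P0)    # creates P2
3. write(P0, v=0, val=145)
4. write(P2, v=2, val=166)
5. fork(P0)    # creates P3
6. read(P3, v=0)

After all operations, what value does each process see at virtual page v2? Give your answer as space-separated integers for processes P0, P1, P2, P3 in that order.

Op 1: fork(P0) -> P1. 3 ppages; refcounts: pp0:2 pp1:2 pp2:2
Op 2: fork(P0) -> P2. 3 ppages; refcounts: pp0:3 pp1:3 pp2:3
Op 3: write(P0, v0, 145). refcount(pp0)=3>1 -> COPY to pp3. 4 ppages; refcounts: pp0:2 pp1:3 pp2:3 pp3:1
Op 4: write(P2, v2, 166). refcount(pp2)=3>1 -> COPY to pp4. 5 ppages; refcounts: pp0:2 pp1:3 pp2:2 pp3:1 pp4:1
Op 5: fork(P0) -> P3. 5 ppages; refcounts: pp0:2 pp1:4 pp2:3 pp3:2 pp4:1
Op 6: read(P3, v0) -> 145. No state change.
P0: v2 -> pp2 = 44
P1: v2 -> pp2 = 44
P2: v2 -> pp4 = 166
P3: v2 -> pp2 = 44

Answer: 44 44 166 44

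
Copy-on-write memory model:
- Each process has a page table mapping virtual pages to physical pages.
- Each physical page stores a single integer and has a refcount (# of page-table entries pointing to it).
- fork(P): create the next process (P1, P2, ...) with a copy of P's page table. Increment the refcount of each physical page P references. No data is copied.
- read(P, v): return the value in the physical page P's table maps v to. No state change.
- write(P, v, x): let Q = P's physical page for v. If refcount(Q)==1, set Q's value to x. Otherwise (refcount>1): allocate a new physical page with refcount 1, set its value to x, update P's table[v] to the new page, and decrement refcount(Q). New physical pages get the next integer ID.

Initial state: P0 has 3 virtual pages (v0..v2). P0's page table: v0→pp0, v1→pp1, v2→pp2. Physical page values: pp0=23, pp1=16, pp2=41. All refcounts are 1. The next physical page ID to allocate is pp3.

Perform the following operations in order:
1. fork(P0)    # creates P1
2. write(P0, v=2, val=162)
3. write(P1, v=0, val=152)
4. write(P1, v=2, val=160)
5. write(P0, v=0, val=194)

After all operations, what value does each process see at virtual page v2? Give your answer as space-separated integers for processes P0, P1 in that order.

Answer: 162 160

Derivation:
Op 1: fork(P0) -> P1. 3 ppages; refcounts: pp0:2 pp1:2 pp2:2
Op 2: write(P0, v2, 162). refcount(pp2)=2>1 -> COPY to pp3. 4 ppages; refcounts: pp0:2 pp1:2 pp2:1 pp3:1
Op 3: write(P1, v0, 152). refcount(pp0)=2>1 -> COPY to pp4. 5 ppages; refcounts: pp0:1 pp1:2 pp2:1 pp3:1 pp4:1
Op 4: write(P1, v2, 160). refcount(pp2)=1 -> write in place. 5 ppages; refcounts: pp0:1 pp1:2 pp2:1 pp3:1 pp4:1
Op 5: write(P0, v0, 194). refcount(pp0)=1 -> write in place. 5 ppages; refcounts: pp0:1 pp1:2 pp2:1 pp3:1 pp4:1
P0: v2 -> pp3 = 162
P1: v2 -> pp2 = 160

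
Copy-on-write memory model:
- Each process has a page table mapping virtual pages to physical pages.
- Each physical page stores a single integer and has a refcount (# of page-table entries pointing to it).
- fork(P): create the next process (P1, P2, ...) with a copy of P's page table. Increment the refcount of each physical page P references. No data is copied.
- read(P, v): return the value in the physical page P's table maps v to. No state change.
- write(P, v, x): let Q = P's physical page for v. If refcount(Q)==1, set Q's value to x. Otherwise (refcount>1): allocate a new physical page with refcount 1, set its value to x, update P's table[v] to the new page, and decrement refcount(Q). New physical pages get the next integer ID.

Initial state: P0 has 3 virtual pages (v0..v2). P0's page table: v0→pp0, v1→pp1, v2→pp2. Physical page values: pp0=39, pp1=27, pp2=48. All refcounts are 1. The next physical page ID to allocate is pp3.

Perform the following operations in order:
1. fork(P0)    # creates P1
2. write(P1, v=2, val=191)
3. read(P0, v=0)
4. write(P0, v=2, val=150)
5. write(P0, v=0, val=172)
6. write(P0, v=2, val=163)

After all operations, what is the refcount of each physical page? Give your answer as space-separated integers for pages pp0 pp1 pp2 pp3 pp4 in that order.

Op 1: fork(P0) -> P1. 3 ppages; refcounts: pp0:2 pp1:2 pp2:2
Op 2: write(P1, v2, 191). refcount(pp2)=2>1 -> COPY to pp3. 4 ppages; refcounts: pp0:2 pp1:2 pp2:1 pp3:1
Op 3: read(P0, v0) -> 39. No state change.
Op 4: write(P0, v2, 150). refcount(pp2)=1 -> write in place. 4 ppages; refcounts: pp0:2 pp1:2 pp2:1 pp3:1
Op 5: write(P0, v0, 172). refcount(pp0)=2>1 -> COPY to pp4. 5 ppages; refcounts: pp0:1 pp1:2 pp2:1 pp3:1 pp4:1
Op 6: write(P0, v2, 163). refcount(pp2)=1 -> write in place. 5 ppages; refcounts: pp0:1 pp1:2 pp2:1 pp3:1 pp4:1

Answer: 1 2 1 1 1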